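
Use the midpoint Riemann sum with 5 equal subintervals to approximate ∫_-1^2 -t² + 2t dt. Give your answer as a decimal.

Δt = (2 − (-1))/5 = 0.6.
Midpoints: -0.7, -0.1, 0.5, 1.1, 1.7.
f(-0.7) = -1.89, f(-0.1) = -0.21, f(0.5) = 0.75, f(1.1) = 0.99, f(1.7) = 0.51.
Sum = Δt · [f(-0.7) + f(-0.1) + f(0.5) + f(1.1) + f(1.7)].
Sum = 0.09.

0.09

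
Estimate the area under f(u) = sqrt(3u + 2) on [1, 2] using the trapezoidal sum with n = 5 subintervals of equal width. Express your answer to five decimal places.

2.54333

Δu = (2 − 1)/5 = 0.2.
f(1) ≈ 2.23607, f(1.2) ≈ 2.36643, f(1.4) ≈ 2.48998, f(1.6) ≈ 2.60768, f(1.8) ≈ 2.72029, f(2) ≈ 2.82843.
T_5 = (Δu/2)·[f(u_0) + 2f(u_1) + ... + 2f(u_{4}) + f(u_5)].
Sum ≈ 2.54333.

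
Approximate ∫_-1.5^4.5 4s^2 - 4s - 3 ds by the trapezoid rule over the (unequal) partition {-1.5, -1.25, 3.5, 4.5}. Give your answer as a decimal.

Subinterval widths: 0.25, 4.75, 1.
f(-1.5) = 12, f(-1.25) = 8.25, f(3.5) = 32, f(4.5) = 60.
On each subinterval the trapezoid contributes (Δs_i/2)·[f(s_{i-1}) + f(s_i)].
Sum = 144.125.

144.125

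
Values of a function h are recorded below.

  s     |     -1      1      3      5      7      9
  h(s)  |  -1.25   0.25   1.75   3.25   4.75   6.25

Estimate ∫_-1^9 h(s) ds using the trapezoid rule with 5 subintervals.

25

Δs = 2.
T_5 = (2/2)·[(-1.25) + 2·0.25 + 2·1.75 + 2·3.25 + 2·4.75 + 6.25] = 25.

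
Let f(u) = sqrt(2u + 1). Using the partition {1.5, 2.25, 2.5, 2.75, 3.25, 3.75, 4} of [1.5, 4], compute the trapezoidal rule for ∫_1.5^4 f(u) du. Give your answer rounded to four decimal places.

6.3287

Subinterval widths: 0.75, 0.25, 0.25, 0.5, 0.5, 0.25.
f(1.5) ≈ 2.0000, f(2.25) ≈ 2.3452, f(2.5) ≈ 2.4495, f(2.75) ≈ 2.5495, f(3.25) ≈ 2.7386, f(3.75) ≈ 2.9155, f(4) ≈ 3.0000.
On each subinterval the trapezoid contributes (Δu_i/2)·[f(u_{i-1}) + f(u_i)].
Sum ≈ 6.3287.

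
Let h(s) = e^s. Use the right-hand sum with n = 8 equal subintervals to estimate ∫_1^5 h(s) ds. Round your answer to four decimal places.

185.1413

Δs = (5 − 1)/8 = 0.5.
Right endpoints: 1.5, 2, 2.5, 3, 3.5, 4, 4.5, 5.
h(1.5) ≈ 4.4817, h(2) ≈ 7.3891, h(2.5) ≈ 12.1825, h(3) ≈ 20.0855, h(3.5) ≈ 33.1155, h(4) ≈ 54.5982, h(4.5) ≈ 90.0171, h(5) ≈ 148.4132.
Sum = Δs · [h(1.5) + h(2) + h(2.5) + ...].
Sum ≈ 185.1413.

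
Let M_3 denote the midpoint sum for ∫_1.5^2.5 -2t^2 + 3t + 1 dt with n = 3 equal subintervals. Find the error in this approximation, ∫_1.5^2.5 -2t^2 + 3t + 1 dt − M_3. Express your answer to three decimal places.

Exact integral: ∫_1.5^2.5 f(t) dt ≈ -1.16667.
M_3 ≈ -1.14815.
Error ≈ -1.16667 − (-1.14815) ≈ -0.019.

-0.019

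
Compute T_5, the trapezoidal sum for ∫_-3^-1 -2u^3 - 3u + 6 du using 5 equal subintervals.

64.64

Δu = (-1 − (-3))/5 = 0.4.
f(-3) = 69, f(-2.6) = 48.952, f(-2.2) = 33.896, f(-1.8) = 23.064, f(-1.4) = 15.688, f(-1) = 11.
T_5 = (Δu/2)·[f(u_0) + 2f(u_1) + ... + 2f(u_{4}) + f(u_5)].
Sum = 64.64.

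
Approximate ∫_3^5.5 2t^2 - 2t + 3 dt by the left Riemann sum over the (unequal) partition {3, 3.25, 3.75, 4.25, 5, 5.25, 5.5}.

70

Subinterval widths: 0.25, 0.5, 0.5, 0.75, 0.25, 0.25.
Left endpoints: 3, 3.25, 3.75, 4.25, 5, 5.25.
f(3) = 15, f(3.25) = 17.625, f(3.75) = 23.625, f(4.25) = 30.625, f(5) = 43, f(5.25) = 47.625.
Sum = Σ Δt_i · f(t_i).
Sum = 70.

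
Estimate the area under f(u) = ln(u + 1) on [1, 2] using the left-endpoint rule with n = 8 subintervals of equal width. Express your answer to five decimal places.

Δu = (2 − 1)/8 = 0.125.
Left endpoints: 1, 1.125, 1.25, 1.375, 1.5, 1.625, 1.75, 1.875.
f(1) ≈ 0.69315, f(1.125) ≈ 0.75377, f(1.25) ≈ 0.81093, f(1.375) ≈ 0.86500, f(1.5) ≈ 0.91629, f(1.625) ≈ 0.96508, f(1.75) ≈ 1.01160, f(1.875) ≈ 1.05605.
Sum = Δu · [f(1) + f(1.125) + f(1.25) + ...].
Sum ≈ 0.88398.

0.88398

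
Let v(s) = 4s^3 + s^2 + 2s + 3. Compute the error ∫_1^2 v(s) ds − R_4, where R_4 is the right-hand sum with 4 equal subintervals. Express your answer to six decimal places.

Exact integral: ∫_1^2 v(s) ds ≈ 23.33333333.
R_4 = 27.65625.
Error ≈ 23.33333333 − 27.65625 ≈ -4.322917.

-4.322917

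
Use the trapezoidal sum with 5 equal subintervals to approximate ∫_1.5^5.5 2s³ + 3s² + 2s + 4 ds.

672.24

Δs = (5.5 − 1.5)/5 = 0.8.
f(1.5) = 20.5, f(2.3) = 48.804, f(3.1) = 98.612, f(3.9) = 176.068, f(4.7) = 287.316, f(5.5) = 438.5.
T_5 = (Δs/2)·[f(s_0) + 2f(s_1) + ... + 2f(s_{4}) + f(s_5)].
Sum = 672.24.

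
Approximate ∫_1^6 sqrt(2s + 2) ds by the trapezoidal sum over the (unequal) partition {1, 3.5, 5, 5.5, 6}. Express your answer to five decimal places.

14.70229

Subinterval widths: 2.5, 1.5, 0.5, 0.5.
f(1) ≈ 2.00000, f(3.5) ≈ 3.00000, f(5) ≈ 3.46410, f(5.5) ≈ 3.60555, f(6) ≈ 3.74166.
On each subinterval the trapezoid contributes (Δs_i/2)·[f(s_{i-1}) + f(s_i)].
Sum ≈ 14.70229.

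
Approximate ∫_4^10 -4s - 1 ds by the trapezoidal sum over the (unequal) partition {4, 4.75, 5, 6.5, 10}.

Subinterval widths: 0.75, 0.25, 1.5, 3.5.
f(4) = -17, f(4.75) = -20, f(5) = -21, f(6.5) = -27, f(10) = -41.
On each subinterval the trapezoid contributes (Δs_i/2)·[f(s_{i-1}) + f(s_i)].
Sum = -174.

-174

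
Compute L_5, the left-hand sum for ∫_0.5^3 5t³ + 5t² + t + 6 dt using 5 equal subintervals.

123.4375

Δt = (3 − 0.5)/5 = 0.5.
Left endpoints: 0.5, 1, 1.5, 2, 2.5.
f(0.5) = 8.375, f(1) = 17, f(1.5) = 35.625, f(2) = 68, f(2.5) = 117.875.
Sum = Δt · [f(0.5) + f(1) + f(1.5) + f(2) + f(2.5)].
Sum = 123.4375.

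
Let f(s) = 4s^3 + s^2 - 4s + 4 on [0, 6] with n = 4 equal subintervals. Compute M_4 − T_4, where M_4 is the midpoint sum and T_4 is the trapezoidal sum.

-124.875

M_4 = 1278.375.
T_4 = 1403.25.
M_4 − T_4 = -124.875.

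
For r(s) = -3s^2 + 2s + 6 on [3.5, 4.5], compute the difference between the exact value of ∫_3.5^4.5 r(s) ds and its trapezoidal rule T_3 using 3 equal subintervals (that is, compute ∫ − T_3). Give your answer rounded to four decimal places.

Exact integral: ∫_3.5^4.5 r(s) ds = -34.25.
T_3 ≈ -34.305556.
Error ≈ -34.25 − (-34.305556) ≈ 0.0556.

0.0556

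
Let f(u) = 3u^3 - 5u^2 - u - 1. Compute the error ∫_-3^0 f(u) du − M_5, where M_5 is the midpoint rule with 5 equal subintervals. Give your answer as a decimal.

Exact integral: ∫_-3^0 f(u) du = -104.25.
M_5 = -102.585.
Error = -104.25 − (-102.585) = -1.665.

-1.665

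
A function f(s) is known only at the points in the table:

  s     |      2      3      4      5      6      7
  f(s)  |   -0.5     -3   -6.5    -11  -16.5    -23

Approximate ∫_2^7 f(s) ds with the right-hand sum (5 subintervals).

Δs = 1.
Sum = 1·[(-3) + (-6.5) + (-11) + (-16.5) + (-23)] = -60.

-60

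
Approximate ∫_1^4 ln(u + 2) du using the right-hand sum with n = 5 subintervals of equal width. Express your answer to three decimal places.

Δu = (4 − 1)/5 = 0.6.
Right endpoints: 1.6, 2.2, 2.8, 3.4, 4.
f(1.6) ≈ 1.281, f(2.2) ≈ 1.435, f(2.8) ≈ 1.569, f(3.4) ≈ 1.686, f(4) ≈ 1.792.
Sum = Δu · [f(1.6) + f(2.2) + f(2.8) + f(3.4) + f(4)].
Sum ≈ 4.658.

4.658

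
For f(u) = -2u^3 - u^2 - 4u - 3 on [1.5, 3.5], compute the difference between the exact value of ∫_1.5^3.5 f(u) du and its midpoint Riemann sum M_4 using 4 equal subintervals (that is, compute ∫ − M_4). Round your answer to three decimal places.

-0.667

Exact integral: ∫_1.5^3.5 f(u) du ≈ -111.66667.
M_4 = -111.
Error ≈ -111.66667 − (-111) ≈ -0.667.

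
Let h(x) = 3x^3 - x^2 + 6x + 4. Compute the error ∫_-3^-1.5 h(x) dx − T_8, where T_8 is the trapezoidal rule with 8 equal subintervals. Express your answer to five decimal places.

0.18677

Exact integral: ∫_-3^-1.5 h(x) dx = -79.078125.
T_8 ≈ -79.2648926.
Error ≈ -79.078125 − (-79.2648926) ≈ 0.18677.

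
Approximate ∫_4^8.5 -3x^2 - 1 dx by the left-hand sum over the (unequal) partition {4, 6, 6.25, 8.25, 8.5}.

-412.921875

Subinterval widths: 2, 0.25, 2, 0.25.
Left endpoints: 4, 6, 6.25, 8.25.
f(4) = -49, f(6) = -109, f(6.25) = -118.1875, f(8.25) = -205.1875.
Sum = Σ Δx_i · f(x_i).
Sum = -412.921875.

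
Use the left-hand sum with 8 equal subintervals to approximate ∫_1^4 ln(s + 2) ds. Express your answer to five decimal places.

4.32280

Δs = (4 − 1)/8 = 0.375.
Left endpoints: 1, 1.375, 1.75, 2.125, 2.5, 2.875, 3.25, 3.625.
f(1) ≈ 1.09861, f(1.375) ≈ 1.21640, f(1.75) ≈ 1.32176, f(2.125) ≈ 1.41707, f(2.5) ≈ 1.50408, f(2.875) ≈ 1.58412, f(3.25) ≈ 1.65823, f(3.625) ≈ 1.72722.
Sum = Δs · [f(1) + f(1.375) + f(1.75) + ...].
Sum ≈ 4.32280.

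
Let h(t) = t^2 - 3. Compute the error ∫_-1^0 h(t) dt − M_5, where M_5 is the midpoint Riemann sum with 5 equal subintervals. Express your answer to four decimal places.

Exact integral: ∫_-1^0 h(t) dt ≈ -2.666667.
M_5 = -2.67.
Error ≈ -2.666667 − (-2.67) ≈ 0.0033.

0.0033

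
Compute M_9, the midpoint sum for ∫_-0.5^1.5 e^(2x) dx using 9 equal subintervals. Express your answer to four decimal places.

Δx = (1.5 − (-0.5))/9 = 2/9.
Midpoints: -7/18, -1/6, 1/18, 5/18, 0.5, 13/18, 17/18, 7/6, 25/18.
f(-7/18) ≈ 0.4594, f(-1/6) ≈ 0.7165, f(1/18) ≈ 1.1175, f(5/18) ≈ 1.7429, f(0.5) ≈ 2.7183, f(13/18) ≈ 4.2395, f(17/18) ≈ 6.6120, f(7/6) ≈ 10.3123, f(25/18) ≈ 16.0832.
Sum = Δx · [f(-7/18) + f(-1/6) + f(1/18) + ...].
Sum ≈ 9.7782.

9.7782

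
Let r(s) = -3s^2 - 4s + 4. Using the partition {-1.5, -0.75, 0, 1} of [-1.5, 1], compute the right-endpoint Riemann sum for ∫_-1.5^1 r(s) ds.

3.984375

Subinterval widths: 0.75, 0.75, 1.
Right endpoints: -0.75, 0, 1.
r(-0.75) = 5.3125, r(0) = 4, r(1) = -3.
Sum = Σ Δs_i · r(s_i).
Sum = 3.984375.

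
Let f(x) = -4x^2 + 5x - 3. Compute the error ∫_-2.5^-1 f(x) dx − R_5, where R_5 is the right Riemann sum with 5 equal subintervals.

-4.185

Exact integral: ∫_-2.5^-1 f(x) dx = -37.125.
R_5 = -32.94.
Error = -37.125 − (-32.94) = -4.185.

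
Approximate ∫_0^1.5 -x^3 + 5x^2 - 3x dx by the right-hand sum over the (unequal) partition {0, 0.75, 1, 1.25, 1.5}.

1.7265625

Subinterval widths: 0.75, 0.25, 0.25, 0.25.
Right endpoints: 0.75, 1, 1.25, 1.5.
f(0.75) = 0.140625, f(1) = 1, f(1.25) = 2.109375, f(1.5) = 3.375.
Sum = Σ Δx_i · f(x_i).
Sum = 1.7265625.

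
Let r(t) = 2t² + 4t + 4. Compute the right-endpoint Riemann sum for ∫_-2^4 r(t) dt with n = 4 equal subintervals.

136.5

Δt = (4 − (-2))/4 = 1.5.
Right endpoints: -0.5, 1, 2.5, 4.
r(-0.5) = 2.5, r(1) = 10, r(2.5) = 26.5, r(4) = 52.
Sum = Δt · [r(-0.5) + r(1) + r(2.5) + r(4)].
Sum = 136.5.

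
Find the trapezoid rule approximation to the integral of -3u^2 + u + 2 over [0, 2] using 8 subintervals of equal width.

-2.0625

Δu = (2 − 0)/8 = 0.25.
f(0) = 2, f(0.25) = 2.0625, f(0.5) = 1.75, f(0.75) = 1.0625, f(1) = 0, f(1.25) = -1.4375, f(1.5) = -3.25, f(1.75) = -5.4375, f(2) = -8.
T_8 = (Δu/2)·[f(u_0) + 2f(u_1) + ... + 2f(u_{7}) + f(u_8)].
Sum = -2.0625.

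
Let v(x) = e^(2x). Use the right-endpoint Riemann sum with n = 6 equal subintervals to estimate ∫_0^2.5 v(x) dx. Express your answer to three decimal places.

Δx = (2.5 − 0)/6 = 5/12.
Right endpoints: 5/12, 5/6, 1.25, 5/3, 25/12, 2.5.
v(5/12) ≈ 2.301, v(5/6) ≈ 5.294, v(1.25) ≈ 12.182, v(5/3) ≈ 28.032, v(25/12) ≈ 64.500, v(2.5) ≈ 148.413.
Sum = Δx · [v(5/12) + v(5/6) + v(1.25) + ...].
Sum ≈ 108.635.

108.635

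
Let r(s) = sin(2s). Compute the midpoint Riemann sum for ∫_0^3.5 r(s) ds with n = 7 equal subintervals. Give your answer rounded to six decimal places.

Δs = (3.5 − 0)/7 = 0.5.
Midpoints: 0.25, 0.75, 1.25, 1.75, 2.25, 2.75, 3.25.
r(0.25) ≈ 0.479426, r(0.75) ≈ 0.997495, r(1.25) ≈ 0.598472, r(1.75) ≈ -0.350783, r(2.25) ≈ -0.977530, r(2.75) ≈ -0.705540, r(3.25) ≈ 0.215120.
Sum = Δs · [r(0.25) + r(0.75) + r(1.25) + ...].
Sum ≈ 0.128329.

0.128329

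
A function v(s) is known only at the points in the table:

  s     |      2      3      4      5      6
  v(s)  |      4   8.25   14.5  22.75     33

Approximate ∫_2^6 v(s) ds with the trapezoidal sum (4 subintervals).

64

Δs = 1.
T_4 = (1/2)·[4 + 2·8.25 + 2·14.5 + 2·22.75 + 33] = 64.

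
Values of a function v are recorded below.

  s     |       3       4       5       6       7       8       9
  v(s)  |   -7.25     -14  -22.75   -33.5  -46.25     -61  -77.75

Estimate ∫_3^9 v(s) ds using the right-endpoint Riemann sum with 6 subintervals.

Δs = 1.
Sum = 1·[(-14) + (-22.75) + (-33.5) + (-46.25) + (-61) + (-77.75)] = -255.25.

-255.25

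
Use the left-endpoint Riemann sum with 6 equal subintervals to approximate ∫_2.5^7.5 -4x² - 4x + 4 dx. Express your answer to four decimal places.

Δx = (7.5 − 2.5)/6 = 5/6.
Left endpoints: 2.5, 10/3, 25/6, 5, 35/6, 20/3.
f(2.5) = -31, f(10/3) = -484/9, f(25/6) = -739/9, f(5) = -116, f(35/6) = -1399/9, f(20/3) = -1804/9.
Sum = Δx · [f(2.5) + f(10/3) + f(25/6) + ...].
Sum ≈ -532.3148.

-532.3148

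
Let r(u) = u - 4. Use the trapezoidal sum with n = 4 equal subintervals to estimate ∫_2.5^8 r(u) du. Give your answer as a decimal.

6.875

Δu = (8 − 2.5)/4 = 1.375.
r(2.5) = -1.5, r(3.875) = -0.125, r(5.25) = 1.25, r(6.625) = 2.625, r(8) = 4.
T_4 = (Δu/2)·[r(u_0) + 2r(u_1) + 2r(u_2) + 2r(u_3) + r(u_4)].
Sum = 6.875.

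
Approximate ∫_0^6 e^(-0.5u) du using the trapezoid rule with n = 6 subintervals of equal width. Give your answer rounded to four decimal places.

1.9399

Δu = (6 − 0)/6 = 1.
f(0) ≈ 1.0000, f(1) ≈ 0.6065, f(2) ≈ 0.3679, f(3) ≈ 0.2231, f(4) ≈ 0.1353, f(5) ≈ 0.0821, f(6) ≈ 0.0498.
T_6 = (Δu/2)·[f(u_0) + 2f(u_1) + ... + 2f(u_{5}) + f(u_6)].
Sum ≈ 1.9399.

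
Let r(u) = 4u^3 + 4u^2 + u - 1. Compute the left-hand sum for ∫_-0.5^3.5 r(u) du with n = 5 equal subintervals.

Δu = (3.5 − (-0.5))/5 = 0.8.
Left endpoints: -0.5, 0.3, 1.1, 1.9, 2.7.
r(-0.5) = -1, r(0.3) = -0.232, r(1.1) = 10.264, r(1.9) = 42.776, r(2.7) = 109.592.
Sum = Δu · [r(-0.5) + r(0.3) + r(1.1) + r(1.9) + r(2.7)].
Sum = 129.12.

129.12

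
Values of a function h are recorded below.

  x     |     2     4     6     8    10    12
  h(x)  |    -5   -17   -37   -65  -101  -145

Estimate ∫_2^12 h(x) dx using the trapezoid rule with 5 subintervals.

Δx = 2.
T_5 = (2/2)·[(-5) + 2·(-17) + 2·(-37) + 2·(-65) + 2·(-101) + (-145)] = -590.

-590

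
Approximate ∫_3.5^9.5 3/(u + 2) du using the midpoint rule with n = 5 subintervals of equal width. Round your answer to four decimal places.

Δu = (9.5 − 3.5)/5 = 1.2.
Midpoints: 4.1, 5.3, 6.5, 7.7, 8.9.
f(4.1) = 30/61, f(5.3) = 30/73, f(6.5) = 6/17, f(7.7) = 30/97, f(8.9) = 30/109.
Sum = Δu · [f(4.1) + f(5.3) + f(6.5) + f(7.7) + f(8.9)].
Sum ≈ 2.2083.

2.2083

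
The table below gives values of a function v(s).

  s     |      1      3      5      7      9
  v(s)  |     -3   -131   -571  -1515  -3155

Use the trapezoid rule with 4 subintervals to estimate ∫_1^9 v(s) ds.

-7592

Δs = 2.
T_4 = (2/2)·[(-3) + 2·(-131) + 2·(-571) + 2·(-1515) + (-3155)] = -7592.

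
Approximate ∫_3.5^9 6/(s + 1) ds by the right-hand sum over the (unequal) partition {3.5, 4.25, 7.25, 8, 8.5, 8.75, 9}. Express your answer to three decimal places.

4.159

Subinterval widths: 0.75, 3, 0.75, 0.5, 0.25, 0.25.
Right endpoints: 4.25, 7.25, 8, 8.5, 8.75, 9.
f(4.25) = 8/7, f(7.25) = 8/11, f(8) = 2/3, f(8.5) = 12/19, f(8.75) = 8/13, f(9) = 0.6.
Sum = Σ Δs_i · f(s_i).
Sum ≈ 4.159.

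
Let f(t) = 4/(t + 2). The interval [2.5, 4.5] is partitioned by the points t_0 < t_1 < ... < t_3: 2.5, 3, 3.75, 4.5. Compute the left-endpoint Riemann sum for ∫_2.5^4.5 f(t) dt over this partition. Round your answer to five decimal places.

1.56618

Subinterval widths: 0.5, 0.75, 0.75.
Left endpoints: 2.5, 3, 3.75.
f(2.5) = 8/9, f(3) = 0.8, f(3.75) = 16/23.
Sum = Σ Δt_i · f(t_i).
Sum ≈ 1.56618.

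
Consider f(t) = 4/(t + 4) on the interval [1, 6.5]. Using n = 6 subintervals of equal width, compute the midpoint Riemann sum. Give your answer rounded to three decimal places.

2.963

Δt = (6.5 − 1)/6 = 11/12.
Midpoints: 35/24, 2.375, 79/24, 101/24, 5.125, 145/24.
f(35/24) = 96/131, f(2.375) = 32/51, f(79/24) = 96/175, f(101/24) = 96/197, f(5.125) = 32/73, f(145/24) = 96/241.
Sum = Δt · [f(35/24) + f(2.375) + f(79/24) + ...].
Sum ≈ 2.963.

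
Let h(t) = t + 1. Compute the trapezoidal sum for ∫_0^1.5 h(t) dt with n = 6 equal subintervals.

Δt = (1.5 − 0)/6 = 0.25.
h(0) = 1, h(0.25) = 1.25, h(0.5) = 1.5, h(0.75) = 1.75, h(1) = 2, h(1.25) = 2.25, h(1.5) = 2.5.
T_6 = (Δt/2)·[h(t_0) + 2h(t_1) + ... + 2h(t_{5}) + h(t_6)].
Sum = 2.625.

2.625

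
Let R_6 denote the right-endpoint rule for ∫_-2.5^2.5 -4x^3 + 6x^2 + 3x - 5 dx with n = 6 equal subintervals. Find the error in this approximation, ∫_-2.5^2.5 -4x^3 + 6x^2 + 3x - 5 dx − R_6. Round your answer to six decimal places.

Exact integral: ∫_-2.5^2.5 f(x) dx = 37.5.
R_6 ≈ -4.86111111.
Error ≈ 37.5 − (-4.86111111) ≈ 42.361111.

42.361111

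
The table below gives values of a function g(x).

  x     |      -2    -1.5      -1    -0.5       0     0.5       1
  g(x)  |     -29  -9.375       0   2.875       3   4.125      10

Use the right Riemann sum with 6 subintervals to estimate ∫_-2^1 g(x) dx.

Δx = 0.5.
Sum = 0.5·[(-9.375) + 0 + 2.875 + 3 + 4.125 + 10] = 5.3125.

5.3125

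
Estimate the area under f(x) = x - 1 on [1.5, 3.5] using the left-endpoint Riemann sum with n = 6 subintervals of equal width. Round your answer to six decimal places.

2.666667

Δx = (3.5 − 1.5)/6 = 1/3.
Left endpoints: 1.5, 11/6, 13/6, 2.5, 17/6, 19/6.
f(1.5) = 0.5, f(11/6) = 5/6, f(13/6) = 7/6, f(2.5) = 1.5, f(17/6) = 11/6, f(19/6) = 13/6.
Sum = Δx · [f(1.5) + f(11/6) + f(13/6) + ...].
Sum ≈ 2.666667.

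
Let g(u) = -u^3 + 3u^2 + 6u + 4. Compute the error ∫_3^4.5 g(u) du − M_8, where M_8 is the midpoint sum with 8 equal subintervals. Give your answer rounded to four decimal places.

-0.0363

Exact integral: ∫_3^4.5 g(u) du = 21.609375.
M_8 ≈ 21.645630.
Error ≈ 21.609375 − 21.645630 ≈ -0.0363.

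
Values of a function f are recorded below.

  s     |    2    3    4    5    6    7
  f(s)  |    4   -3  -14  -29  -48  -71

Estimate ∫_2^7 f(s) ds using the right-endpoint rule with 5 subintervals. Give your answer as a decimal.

-165

Δs = 1.
Sum = 1·[(-3) + (-14) + (-29) + (-48) + (-71)] = -165.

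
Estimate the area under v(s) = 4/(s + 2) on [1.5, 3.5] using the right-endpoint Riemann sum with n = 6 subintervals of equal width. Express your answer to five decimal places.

Δs = (3.5 − 1.5)/6 = 1/3.
Right endpoints: 11/6, 13/6, 2.5, 17/6, 19/6, 3.5.
v(11/6) = 24/23, v(13/6) = 0.96, v(2.5) = 8/9, v(17/6) = 24/29, v(19/6) = 24/31, v(3.5) = 8/11.
Sum = Δs · [v(11/6) + v(13/6) + v(2.5) + ...].
Sum ≈ 1.74047.

1.74047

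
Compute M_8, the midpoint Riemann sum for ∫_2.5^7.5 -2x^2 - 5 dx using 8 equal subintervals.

-295.5078125

Δx = (7.5 − 2.5)/8 = 0.625.
Midpoints: 2.8125, 3.4375, 4.0625, 4.6875, 5.3125, 5.9375, 6.5625, 7.1875.
f(2.8125) = -20.8203125, f(3.4375) = -28.6328125, f(4.0625) = -38.0078125, f(4.6875) = -48.9453125, f(5.3125) = -61.4453125, f(5.9375) = -75.5078125, f(6.5625) = -91.1328125, f(7.1875) = -108.3203125.
Sum = Δx · [f(2.8125) + f(3.4375) + f(4.0625) + ...].
Sum = -295.5078125.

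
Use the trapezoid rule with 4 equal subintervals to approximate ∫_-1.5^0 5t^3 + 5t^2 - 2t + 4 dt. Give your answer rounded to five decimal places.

7.32715

Δt = (0 − (-1.5))/4 = 0.375.
f(-1.5) = 1.375, f(-1.125) = 2795/512, f(-0.75) = 6.203125, f(-0.375) = 2657/512, f(0) = 4.
T_4 = (Δt/2)·[f(t_0) + 2f(t_1) + 2f(t_2) + 2f(t_3) + f(t_4)].
Sum ≈ 7.32715.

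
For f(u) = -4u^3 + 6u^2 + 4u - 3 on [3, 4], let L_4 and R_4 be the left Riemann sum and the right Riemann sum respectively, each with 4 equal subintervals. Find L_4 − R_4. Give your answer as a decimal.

L_4 = -77.625.
R_4 = -103.125.
L_4 − R_4 = 25.5.

25.5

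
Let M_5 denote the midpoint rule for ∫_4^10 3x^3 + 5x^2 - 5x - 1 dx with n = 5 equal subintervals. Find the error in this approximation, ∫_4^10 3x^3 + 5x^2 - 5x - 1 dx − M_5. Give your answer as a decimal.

Exact integral: ∫_4^10 f(x) dx = 8652.
M_5 = 8603.04.
Error = 8652 − 8603.04 = 48.96.

48.96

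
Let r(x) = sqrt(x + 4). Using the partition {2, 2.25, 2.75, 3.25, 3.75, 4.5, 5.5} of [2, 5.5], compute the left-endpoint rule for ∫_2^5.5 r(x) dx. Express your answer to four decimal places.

9.5111

Subinterval widths: 0.25, 0.5, 0.5, 0.5, 0.75, 1.
Left endpoints: 2, 2.25, 2.75, 3.25, 3.75, 4.5.
r(2) ≈ 2.4495, r(2.25) ≈ 2.5000, r(2.75) ≈ 2.5981, r(3.25) ≈ 2.6926, r(3.75) ≈ 2.7839, r(4.5) ≈ 2.9155.
Sum = Σ Δx_i · r(x_i).
Sum ≈ 9.5111.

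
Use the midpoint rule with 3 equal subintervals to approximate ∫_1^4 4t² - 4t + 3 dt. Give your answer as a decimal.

Δt = (4 − 1)/3 = 1.
Midpoints: 1.5, 2.5, 3.5.
f(1.5) = 6, f(2.5) = 18, f(3.5) = 38.
Sum = Δt · [f(1.5) + f(2.5) + f(3.5)].
Sum = 62.

62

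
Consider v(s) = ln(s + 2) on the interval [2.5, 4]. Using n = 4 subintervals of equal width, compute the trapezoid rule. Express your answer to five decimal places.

Δs = (4 − 2.5)/4 = 0.375.
v(2.5) ≈ 1.50408, v(2.875) ≈ 1.58412, v(3.25) ≈ 1.65823, v(3.625) ≈ 1.72722, v(4) ≈ 1.79176.
T_4 = (Δs/2)·[v(s_0) + 2v(s_1) + 2v(s_2) + 2v(s_3) + v(s_4)].
Sum ≈ 2.48156.

2.48156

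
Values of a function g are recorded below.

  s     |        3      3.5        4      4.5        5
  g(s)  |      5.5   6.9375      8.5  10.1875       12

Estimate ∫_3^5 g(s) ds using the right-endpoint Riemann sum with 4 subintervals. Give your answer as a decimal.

18.8125

Δs = 0.5.
Sum = 0.5·[6.9375 + 8.5 + 10.1875 + 12] = 18.8125.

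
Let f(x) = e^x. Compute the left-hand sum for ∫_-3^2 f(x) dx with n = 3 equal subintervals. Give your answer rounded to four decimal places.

Δx = (2 − (-3))/3 = 5/3.
Left endpoints: -3, -4/3, 1/3.
f(-3) ≈ 0.0498, f(-4/3) ≈ 0.2636, f(1/3) ≈ 1.3956.
Sum = Δx · [f(-3) + f(-4/3) + f(1/3)].
Sum ≈ 2.8483.

2.8483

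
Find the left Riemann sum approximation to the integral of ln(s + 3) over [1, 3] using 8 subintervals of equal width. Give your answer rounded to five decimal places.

Δs = (3 − 1)/8 = 0.25.
Left endpoints: 1, 1.25, 1.5, 1.75, 2, 2.25, 2.5, 2.75.
f(1) ≈ 1.38629, f(1.25) ≈ 1.44692, f(1.5) ≈ 1.50408, f(1.75) ≈ 1.55814, f(2) ≈ 1.60944, f(2.25) ≈ 1.65823, f(2.5) ≈ 1.70475, f(2.75) ≈ 1.74920.
Sum = Δs · [f(1) + f(1.25) + f(1.5) + ...].
Sum ≈ 3.15426.

3.15426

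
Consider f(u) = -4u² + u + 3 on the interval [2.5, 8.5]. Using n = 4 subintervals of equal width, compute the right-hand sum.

-949.5

Δu = (8.5 − 2.5)/4 = 1.5.
Right endpoints: 4, 5.5, 7, 8.5.
f(4) = -57, f(5.5) = -112.5, f(7) = -186, f(8.5) = -277.5.
Sum = Δu · [f(4) + f(5.5) + f(7) + f(8.5)].
Sum = -949.5.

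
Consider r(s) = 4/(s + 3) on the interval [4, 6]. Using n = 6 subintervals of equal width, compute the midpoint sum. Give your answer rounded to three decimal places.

1.005

Δs = (6 − 4)/6 = 1/3.
Midpoints: 25/6, 4.5, 29/6, 31/6, 5.5, 35/6.
r(25/6) = 24/43, r(4.5) = 8/15, r(29/6) = 24/47, r(31/6) = 24/49, r(5.5) = 8/17, r(35/6) = 24/53.
Sum = Δs · [r(25/6) + r(4.5) + r(29/6) + ...].
Sum ≈ 1.005.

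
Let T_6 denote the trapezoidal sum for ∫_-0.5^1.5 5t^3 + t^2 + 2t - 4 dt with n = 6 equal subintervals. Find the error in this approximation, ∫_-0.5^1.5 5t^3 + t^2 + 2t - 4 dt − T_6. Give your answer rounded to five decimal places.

-0.31481

Exact integral: ∫_-0.5^1.5 f(t) dt ≈ 1.4166667.
T_6 ≈ 1.7314815.
Error ≈ 1.4166667 − 1.7314815 ≈ -0.31481.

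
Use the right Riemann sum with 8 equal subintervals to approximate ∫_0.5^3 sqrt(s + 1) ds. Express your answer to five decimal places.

Δs = (3 − 0.5)/8 = 0.3125.
Right endpoints: 0.8125, 1.125, 1.4375, 1.75, 2.0625, 2.375, 2.6875, 3.
f(0.8125) ≈ 1.34629, f(1.125) ≈ 1.45774, f(1.4375) ≈ 1.56125, f(1.75) ≈ 1.65831, f(2.0625) ≈ 1.75000, f(2.375) ≈ 1.83712, f(2.6875) ≈ 1.92029, f(3) ≈ 2.00000.
Sum = Δs · [f(0.8125) + f(1.125) + f(1.4375) + ...].
Sum ≈ 4.22844.

4.22844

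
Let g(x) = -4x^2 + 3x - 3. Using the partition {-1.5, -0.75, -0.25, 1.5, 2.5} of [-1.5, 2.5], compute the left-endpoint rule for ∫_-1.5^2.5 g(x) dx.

-30.625

Subinterval widths: 0.75, 0.5, 1.75, 1.
Left endpoints: -1.5, -0.75, -0.25, 1.5.
g(-1.5) = -16.5, g(-0.75) = -7.5, g(-0.25) = -4, g(1.5) = -7.5.
Sum = Σ Δx_i · g(x_i).
Sum = -30.625.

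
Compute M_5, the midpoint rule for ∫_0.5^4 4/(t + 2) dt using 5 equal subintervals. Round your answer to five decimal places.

Δt = (4 − 0.5)/5 = 0.7.
Midpoints: 0.85, 1.55, 2.25, 2.95, 3.65.
f(0.85) = 80/57, f(1.55) = 80/71, f(2.25) = 16/17, f(2.95) = 80/99, f(3.65) = 80/113.
Sum = Δt · [f(0.85) + f(1.55) + f(2.25) + f(2.95) + f(3.65)].
Sum ≈ 3.49124.

3.49124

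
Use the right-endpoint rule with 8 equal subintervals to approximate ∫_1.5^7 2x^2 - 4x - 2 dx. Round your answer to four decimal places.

147.3613

Δx = (7 − 1.5)/8 = 0.6875.
Right endpoints: 2.1875, 2.875, 3.5625, 4.25, 4.9375, 5.625, 6.3125, 7.
f(2.1875) = -1.1796875, f(2.875) = 3.03125, f(3.5625) = 9.1328125, f(4.25) = 17.125, f(4.9375) = 27.0078125, f(5.625) = 38.78125, f(6.3125) = 52.4453125, f(7) = 68.
Sum = Δx · [f(2.1875) + f(2.875) + f(3.5625) + ...].
Sum ≈ 147.3613.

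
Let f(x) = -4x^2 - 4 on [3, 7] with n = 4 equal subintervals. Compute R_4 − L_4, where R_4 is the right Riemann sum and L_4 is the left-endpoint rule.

-160

R_4 = -520.
L_4 = -360.
R_4 − L_4 = -160.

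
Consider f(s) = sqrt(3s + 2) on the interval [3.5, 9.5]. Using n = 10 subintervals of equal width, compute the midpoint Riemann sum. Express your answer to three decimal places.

Δs = (9.5 − 3.5)/10 = 0.6.
Midpoints: 3.8, 4.4, 5, 5.6, 6.2, 6.8, 7.4, 8, 8.6, 9.2.
f(3.8) ≈ 3.661, f(4.4) ≈ 3.899, f(5) ≈ 4.123, f(5.6) ≈ 4.336, f(6.2) ≈ 4.539, f(6.8) ≈ 4.733, f(7.4) ≈ 4.919, f(8) ≈ 5.099, f(8.6) ≈ 5.273, f(9.2) ≈ 5.441.
Sum = Δs · [f(3.8) + f(4.4) + f(5) + ...].
Sum ≈ 27.613.

27.613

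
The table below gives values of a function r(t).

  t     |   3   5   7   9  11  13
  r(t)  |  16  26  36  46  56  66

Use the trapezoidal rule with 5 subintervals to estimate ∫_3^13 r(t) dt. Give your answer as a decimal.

410

Δt = 2.
T_5 = (2/2)·[16 + 2·26 + 2·36 + 2·46 + 2·56 + 66] = 410.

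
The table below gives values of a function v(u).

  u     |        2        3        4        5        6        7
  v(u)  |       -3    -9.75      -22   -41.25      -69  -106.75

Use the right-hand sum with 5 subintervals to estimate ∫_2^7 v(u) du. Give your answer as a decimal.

-248.75

Δu = 1.
Sum = 1·[(-9.75) + (-22) + (-41.25) + (-69) + (-106.75)] = -248.75.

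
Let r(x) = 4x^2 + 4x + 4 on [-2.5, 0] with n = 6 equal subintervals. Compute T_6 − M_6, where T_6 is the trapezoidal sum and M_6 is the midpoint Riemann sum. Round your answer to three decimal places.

0.434

T_6 ≈ 18.62269.
M_6 ≈ 18.18866.
T_6 − M_6 ≈ 0.434.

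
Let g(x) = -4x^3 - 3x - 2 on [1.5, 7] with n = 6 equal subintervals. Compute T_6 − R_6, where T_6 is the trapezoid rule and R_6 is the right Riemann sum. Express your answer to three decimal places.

630.208

T_6 ≈ -2516.34549.
R_6 ≈ -3146.55382.
T_6 − R_6 ≈ 630.208.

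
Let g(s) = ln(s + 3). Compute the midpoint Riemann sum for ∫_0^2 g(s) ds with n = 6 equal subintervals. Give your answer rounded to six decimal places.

Δs = (2 − 0)/6 = 1/3.
Midpoints: 1/6, 0.5, 5/6, 7/6, 1.5, 11/6.
g(1/6) ≈ 1.152680, g(0.5) ≈ 1.252763, g(5/6) ≈ 1.343735, g(7/6) ≈ 1.427116, g(1.5) ≈ 1.504077, g(11/6) ≈ 1.575536.
Sum = Δs · [g(1/6) + g(0.5) + g(5/6) + ...].
Sum ≈ 2.751969.

2.751969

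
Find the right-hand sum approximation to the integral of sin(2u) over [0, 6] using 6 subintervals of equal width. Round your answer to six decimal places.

Δu = (6 − 0)/6 = 1.
Right endpoints: 1, 2, 3, 4, 5, 6.
f(1) ≈ 0.909297, f(2) ≈ -0.756802, f(3) ≈ -0.279415, f(4) ≈ 0.989358, f(5) ≈ -0.544021, f(6) ≈ -0.536573.
Sum = Δu · [f(1) + f(2) + f(3) + ...].
Sum ≈ -0.218156.

-0.218156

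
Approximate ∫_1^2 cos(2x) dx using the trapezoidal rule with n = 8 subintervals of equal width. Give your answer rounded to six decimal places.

Δx = (2 − 1)/8 = 0.125.
f(1) ≈ -0.416147, f(1.125) ≈ -0.628174, f(1.25) ≈ -0.801144, f(1.375) ≈ -0.924302, f(1.5) ≈ -0.989992, f(1.625) ≈ -0.994130, f(1.75) ≈ -0.936457, f(1.875) ≈ -0.820559, f(2) ≈ -0.653644.
T_8 = (Δx/2)·[f(x_0) + 2f(x_1) + ... + 2f(x_{7}) + f(x_8)].
Sum ≈ -0.828707.

-0.828707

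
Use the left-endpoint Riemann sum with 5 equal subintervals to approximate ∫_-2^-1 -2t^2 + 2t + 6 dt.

Δt = (-1 − (-2))/5 = 0.2.
Left endpoints: -2, -1.8, -1.6, -1.4, -1.2.
f(-2) = -6, f(-1.8) = -4.08, f(-1.6) = -2.32, f(-1.4) = -0.72, f(-1.2) = 0.72.
Sum = Δt · [f(-2) + f(-1.8) + f(-1.6) + f(-1.4) + f(-1.2)].
Sum = -2.48.

-2.48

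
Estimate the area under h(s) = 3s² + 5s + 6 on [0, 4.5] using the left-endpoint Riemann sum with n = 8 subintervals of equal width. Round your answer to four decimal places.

146.0479

Δs = (4.5 − 0)/8 = 0.5625.
Left endpoints: 0, 0.5625, 1.125, 1.6875, 2.25, 2.8125, 3.375, 3.9375.
h(0) = 6, h(0.5625) = 9.76171875, h(1.125) = 15.421875, h(1.6875) = 22.98046875, h(2.25) = 32.4375, h(2.8125) = 43.79296875, h(3.375) = 57.046875, h(3.9375) = 72.19921875.
Sum = Δs · [h(0) + h(0.5625) + h(1.125) + ...].
Sum ≈ 146.0479.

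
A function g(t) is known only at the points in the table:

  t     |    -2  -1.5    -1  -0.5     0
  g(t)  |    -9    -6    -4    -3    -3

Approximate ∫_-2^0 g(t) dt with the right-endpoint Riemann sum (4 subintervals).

-8

Δt = 0.5.
Sum = 0.5·[(-6) + (-4) + (-3) + (-3)] = -8.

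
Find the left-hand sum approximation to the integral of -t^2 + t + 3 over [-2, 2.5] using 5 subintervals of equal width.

5.13

Δt = (2.5 − (-2))/5 = 0.9.
Left endpoints: -2, -1.1, -0.2, 0.7, 1.6.
f(-2) = -3, f(-1.1) = 0.69, f(-0.2) = 2.76, f(0.7) = 3.21, f(1.6) = 2.04.
Sum = Δt · [f(-2) + f(-1.1) + f(-0.2) + f(0.7) + f(1.6)].
Sum = 5.13.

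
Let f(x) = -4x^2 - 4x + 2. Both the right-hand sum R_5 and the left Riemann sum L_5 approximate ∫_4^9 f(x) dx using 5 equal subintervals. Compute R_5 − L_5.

R_5 = -1150.
L_5 = -870.
R_5 − L_5 = -280.

-280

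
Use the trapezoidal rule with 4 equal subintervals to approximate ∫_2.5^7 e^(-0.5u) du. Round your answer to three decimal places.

0.526

Δu = (7 − 2.5)/4 = 1.125.
f(2.5) ≈ 0.287, f(3.625) ≈ 0.163, f(4.75) ≈ 0.093, f(5.875) ≈ 0.053, f(7) ≈ 0.030.
T_4 = (Δu/2)·[f(u_0) + 2f(u_1) + 2f(u_2) + 2f(u_3) + f(u_4)].
Sum ≈ 0.526.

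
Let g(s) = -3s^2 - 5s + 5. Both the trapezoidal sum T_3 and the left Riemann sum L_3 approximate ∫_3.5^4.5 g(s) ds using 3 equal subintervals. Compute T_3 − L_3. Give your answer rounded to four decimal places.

T_3 ≈ -63.305556.
L_3 ≈ -58.472222.
T_3 − L_3 ≈ -4.8333.

-4.8333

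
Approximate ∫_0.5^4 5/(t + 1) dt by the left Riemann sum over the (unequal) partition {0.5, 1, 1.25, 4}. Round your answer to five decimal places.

Subinterval widths: 0.5, 0.25, 2.75.
Left endpoints: 0.5, 1, 1.25.
f(0.5) = 10/3, f(1) = 2.5, f(1.25) = 20/9.
Sum = Σ Δt_i · f(t_i).
Sum ≈ 8.40278.

8.40278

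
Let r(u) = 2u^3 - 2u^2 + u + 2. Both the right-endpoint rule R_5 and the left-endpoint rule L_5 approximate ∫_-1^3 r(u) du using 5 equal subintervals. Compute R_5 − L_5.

35.2

R_5 = 52.64.
L_5 = 17.44.
R_5 − L_5 = 35.2.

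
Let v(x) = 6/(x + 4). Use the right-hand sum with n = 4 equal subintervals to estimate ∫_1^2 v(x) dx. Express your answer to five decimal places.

Δx = (2 − 1)/4 = 0.25.
Right endpoints: 1.25, 1.5, 1.75, 2.
v(1.25) = 8/7, v(1.5) = 12/11, v(1.75) = 24/23, v(2) = 1.
Sum = Δx · [v(1.25) + v(1.5) + v(1.75) + v(2)].
Sum ≈ 1.06931.

1.06931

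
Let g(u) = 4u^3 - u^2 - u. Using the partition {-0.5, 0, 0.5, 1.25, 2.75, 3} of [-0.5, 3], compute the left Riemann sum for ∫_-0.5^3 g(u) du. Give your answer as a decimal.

25.40625

Subinterval widths: 0.5, 0.5, 0.75, 1.5, 0.25.
Left endpoints: -0.5, 0, 0.5, 1.25, 2.75.
g(-0.5) = -0.25, g(0) = 0, g(0.5) = -0.25, g(1.25) = 5, g(2.75) = 72.875.
Sum = Σ Δu_i · g(u_i).
Sum = 25.40625.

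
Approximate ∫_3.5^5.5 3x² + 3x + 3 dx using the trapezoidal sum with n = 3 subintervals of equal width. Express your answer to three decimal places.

Δx = (5.5 − 3.5)/3 = 2/3.
f(3.5) = 50.25, f(25/6) = 811/12, f(29/6) = 1051/12, f(5.5) = 110.25.
T_3 = (Δx/2)·[f(x_0) + 2f(x_1) + 2f(x_2) + f(x_3)].
Sum ≈ 156.944.

156.944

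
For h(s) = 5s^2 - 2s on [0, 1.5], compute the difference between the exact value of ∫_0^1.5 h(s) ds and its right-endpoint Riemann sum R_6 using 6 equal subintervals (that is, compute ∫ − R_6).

Exact integral: ∫_0^1.5 h(s) ds = 3.375.
R_6 = 4.484375.
Error = 3.375 − 4.484375 = -1.109375.

-1.109375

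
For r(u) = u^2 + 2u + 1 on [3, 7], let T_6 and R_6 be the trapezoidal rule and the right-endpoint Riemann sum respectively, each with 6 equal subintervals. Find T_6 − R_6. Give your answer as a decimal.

T_6 ≈ 149.62962963.
R_6 ≈ 165.62962963.
T_6 − R_6 = -16.

-16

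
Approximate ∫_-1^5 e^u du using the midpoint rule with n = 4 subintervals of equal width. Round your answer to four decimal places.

Δu = (5 − (-1))/4 = 1.5.
Midpoints: -0.25, 1.25, 2.75, 4.25.
f(-0.25) ≈ 0.7788, f(1.25) ≈ 3.4903, f(2.75) ≈ 15.6426, f(4.25) ≈ 70.1054.
Sum = Δu · [f(-0.25) + f(1.25) + f(2.75) + f(4.25)].
Sum ≈ 135.0258.

135.0258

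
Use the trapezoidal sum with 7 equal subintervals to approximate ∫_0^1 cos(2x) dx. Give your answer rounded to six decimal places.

Δx = (1 − 0)/7 = 1/7.
f(0) ≈ 1.000000, f(1/7) ≈ 0.959461, f(2/7) ≈ 0.841129, f(3/7) ≈ 0.654600, f(4/7) ≈ 0.414997, f(5/7) ≈ 0.141746, f(6/7) ≈ -0.142998, f(1) ≈ -0.416147.
T_7 = (Δx/2)·[f(x_0) + 2f(x_1) + ... + 2f(x_{6}) + f(x_7)].
Sum ≈ 0.451552.

0.451552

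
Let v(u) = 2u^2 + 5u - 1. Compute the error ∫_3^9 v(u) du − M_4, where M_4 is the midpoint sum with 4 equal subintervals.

2.25

Exact integral: ∫_3^9 v(u) du = 642.
M_4 = 639.75.
Error = 642 − 639.75 = 2.25.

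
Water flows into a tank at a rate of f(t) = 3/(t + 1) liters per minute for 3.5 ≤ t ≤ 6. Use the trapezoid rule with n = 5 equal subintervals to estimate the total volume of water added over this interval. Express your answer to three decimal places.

Δt = (6 − 3.5)/5 = 0.5.
f(3.5) = 2/3, f(4) = 0.6, f(4.5) = 6/11, f(5) = 0.5, f(5.5) = 6/13, f(6) = 3/7.
T_5 = (Δt/2)·[f(t_0) + 2f(t_1) + ... + 2f(t_{4}) + f(t_5)].
Sum ≈ 1.327.

1.327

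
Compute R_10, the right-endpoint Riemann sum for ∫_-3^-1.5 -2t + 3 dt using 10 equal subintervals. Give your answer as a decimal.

11.025

Δt = (-1.5 − (-3))/10 = 0.15.
Right endpoints: -2.85, -2.7, -2.55, -2.4, -2.25, -2.1, -1.95, -1.8, -1.65, -1.5.
f(-2.85) = 8.7, f(-2.7) = 8.4, f(-2.55) = 8.1, f(-2.4) = 7.8, f(-2.25) = 7.5, f(-2.1) = 7.2, f(-1.95) = 6.9, f(-1.8) = 6.6, f(-1.65) = 6.3, f(-1.5) = 6.
Sum = Δt · [f(-2.85) + f(-2.7) + f(-2.55) + ...].
Sum = 11.025.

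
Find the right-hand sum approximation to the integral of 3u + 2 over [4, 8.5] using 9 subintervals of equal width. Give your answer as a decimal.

96.75

Δu = (8.5 − 4)/9 = 0.5.
Right endpoints: 4.5, 5, 5.5, 6, 6.5, 7, 7.5, 8, 8.5.
f(4.5) = 15.5, f(5) = 17, f(5.5) = 18.5, f(6) = 20, f(6.5) = 21.5, f(7) = 23, f(7.5) = 24.5, f(8) = 26, f(8.5) = 27.5.
Sum = Δu · [f(4.5) + f(5) + f(5.5) + ...].
Sum = 96.75.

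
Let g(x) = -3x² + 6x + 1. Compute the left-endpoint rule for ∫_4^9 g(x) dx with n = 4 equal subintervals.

-365.78125

Δx = (9 − 4)/4 = 1.25.
Left endpoints: 4, 5.25, 6.5, 7.75.
g(4) = -23, g(5.25) = -50.1875, g(6.5) = -86.75, g(7.75) = -132.6875.
Sum = Δx · [g(4) + g(5.25) + g(6.5) + g(7.75)].
Sum = -365.78125.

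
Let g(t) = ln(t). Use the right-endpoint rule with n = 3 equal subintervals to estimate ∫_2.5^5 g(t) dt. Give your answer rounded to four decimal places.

Δt = (5 − 2.5)/3 = 5/6.
Right endpoints: 10/3, 25/6, 5.
g(10/3) ≈ 1.2040, g(25/6) ≈ 1.4271, g(5) ≈ 1.6094.
Sum = Δt · [g(10/3) + g(25/6) + g(5)].
Sum ≈ 3.5338.

3.5338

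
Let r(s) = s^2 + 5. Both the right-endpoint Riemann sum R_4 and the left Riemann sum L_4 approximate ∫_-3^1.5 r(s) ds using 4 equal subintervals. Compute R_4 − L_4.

-7.59375

R_4 = 29.77734375.
L_4 = 37.37109375.
R_4 − L_4 = -7.59375.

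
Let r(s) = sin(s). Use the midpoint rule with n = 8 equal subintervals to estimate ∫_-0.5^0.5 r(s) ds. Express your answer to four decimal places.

Δs = (0.5 − (-0.5))/8 = 0.125.
Midpoints: -0.4375, -0.3125, -0.1875, -0.0625, 0.0625, 0.1875, 0.3125, 0.4375.
r(-0.4375) ≈ -0.4237, r(-0.3125) ≈ -0.3074, r(-0.1875) ≈ -0.1864, r(-0.0625) ≈ -0.0625, r(0.0625) ≈ 0.0625, r(0.1875) ≈ 0.1864, r(0.3125) ≈ 0.3074, r(0.4375) ≈ 0.4237.
Sum = Δs · [r(-0.4375) + r(-0.3125) + r(-0.1875) + ...].
Sum ≈ 0.0000.

0.0000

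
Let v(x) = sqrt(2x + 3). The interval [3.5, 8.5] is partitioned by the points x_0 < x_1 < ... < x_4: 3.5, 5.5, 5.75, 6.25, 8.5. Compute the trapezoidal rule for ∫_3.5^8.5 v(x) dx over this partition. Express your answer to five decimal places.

Subinterval widths: 2, 0.25, 0.5, 2.25.
v(3.5) ≈ 3.16228, v(5.5) ≈ 3.74166, v(5.75) ≈ 3.80789, v(6.25) ≈ 3.93700, v(8.5) ≈ 4.47214.
On each subinterval the trapezoid contributes (Δx_i/2)·[v(x_{i-1}) + v(x_i)].
Sum ≈ 19.24413.

19.24413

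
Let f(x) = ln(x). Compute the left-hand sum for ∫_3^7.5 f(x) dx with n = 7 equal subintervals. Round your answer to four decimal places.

7.0145

Δx = (7.5 − 3)/7 = 9/14.
Left endpoints: 3, 51/14, 30/7, 69/14, 39/7, 87/14, 48/7.
f(3) ≈ 1.0986, f(51/14) ≈ 1.2928, f(30/7) ≈ 1.4553, f(69/14) ≈ 1.5950, f(39/7) ≈ 1.7177, f(87/14) ≈ 1.8269, f(48/7) ≈ 1.9253.
Sum = Δx · [f(3) + f(51/14) + f(30/7) + ...].
Sum ≈ 7.0145.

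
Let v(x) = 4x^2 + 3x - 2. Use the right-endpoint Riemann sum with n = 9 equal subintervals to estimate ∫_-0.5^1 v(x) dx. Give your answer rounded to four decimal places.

Δx = (1 − (-0.5))/9 = 1/6.
Right endpoints: -1/3, -1/6, 0, 1/6, 1/3, 0.5, 2/3, 5/6, 1.
v(-1/3) = -23/9, v(-1/6) = -43/18, v(0) = -2, v(1/6) = -25/18, v(1/3) = -5/9, v(0.5) = 0.5, v(2/3) = 16/9, v(5/6) = 59/18, v(1) = 5.
Sum = Δx · [v(-1/3) + v(-1/6) + v(0) + ...].
Sum ≈ 0.2778.

0.2778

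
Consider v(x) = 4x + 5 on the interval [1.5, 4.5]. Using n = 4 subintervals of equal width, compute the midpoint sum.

Δx = (4.5 − 1.5)/4 = 0.75.
Midpoints: 1.875, 2.625, 3.375, 4.125.
v(1.875) = 12.5, v(2.625) = 15.5, v(3.375) = 18.5, v(4.125) = 21.5.
Sum = Δx · [v(1.875) + v(2.625) + v(3.375) + v(4.125)].
Sum = 51.

51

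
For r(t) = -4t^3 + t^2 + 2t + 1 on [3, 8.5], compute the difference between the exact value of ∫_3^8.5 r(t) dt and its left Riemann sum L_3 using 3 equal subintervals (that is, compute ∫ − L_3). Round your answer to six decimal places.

Exact integral: ∫_3^8.5 r(t) dt ≈ -4874.60416667.
L_3 ≈ -2999.38425926.
Error ≈ -4874.60416667 − (-2999.38425926) ≈ -1875.219907.

-1875.219907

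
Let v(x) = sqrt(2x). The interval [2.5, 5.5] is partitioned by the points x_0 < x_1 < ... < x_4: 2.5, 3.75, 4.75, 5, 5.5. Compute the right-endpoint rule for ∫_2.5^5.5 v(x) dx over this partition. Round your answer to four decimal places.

Subinterval widths: 1.25, 1, 0.25, 0.5.
Right endpoints: 3.75, 4.75, 5, 5.5.
v(3.75) ≈ 2.7386, v(4.75) ≈ 3.0822, v(5) ≈ 3.1623, v(5.5) ≈ 3.3166.
Sum = Σ Δx_i · v(x_i).
Sum ≈ 8.9544.

8.9544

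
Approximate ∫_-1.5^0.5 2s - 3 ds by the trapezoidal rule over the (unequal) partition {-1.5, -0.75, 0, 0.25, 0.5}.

-8

Subinterval widths: 0.75, 0.75, 0.25, 0.25.
f(-1.5) = -6, f(-0.75) = -4.5, f(0) = -3, f(0.25) = -2.5, f(0.5) = -2.
On each subinterval the trapezoid contributes (Δs_i/2)·[f(s_{i-1}) + f(s_i)].
Sum = -8.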